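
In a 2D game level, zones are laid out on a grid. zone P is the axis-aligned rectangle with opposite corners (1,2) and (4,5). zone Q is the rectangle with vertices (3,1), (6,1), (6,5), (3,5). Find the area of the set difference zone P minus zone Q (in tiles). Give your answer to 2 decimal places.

6.00

|zone P∩zone Q|: x∈[3,4], y∈[2,5] → 1·3 = 3.
|zone P| = 9.
|zone P ∖ zone Q| = |zone P| − |zone P∩zone Q| = 9 − 3 = 6.00.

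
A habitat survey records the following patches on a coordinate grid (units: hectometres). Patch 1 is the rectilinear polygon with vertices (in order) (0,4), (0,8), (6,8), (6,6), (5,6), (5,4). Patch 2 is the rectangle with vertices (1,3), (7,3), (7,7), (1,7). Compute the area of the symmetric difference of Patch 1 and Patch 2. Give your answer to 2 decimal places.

20.00

|Patch 1| = 22, |Patch 2| = 24, |Patch 1∩Patch 2| = 13.
|Patch 1 △ Patch 2| = |Patch 1| + |Patch 2| − 2·|Patch 1∩Patch 2| = 22 + 24 − 26 = 20.00.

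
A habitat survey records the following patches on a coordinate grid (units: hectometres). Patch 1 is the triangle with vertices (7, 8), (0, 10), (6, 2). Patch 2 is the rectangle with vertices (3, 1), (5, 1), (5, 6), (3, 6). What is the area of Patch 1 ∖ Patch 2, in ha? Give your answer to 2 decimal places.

19.33

|Patch 1| = 22, |Patch 1∩Patch 2| = 2.6667.
|Patch 1 ∖ Patch 2| = |Patch 1| − |Patch 1∩Patch 2| = 22 − 2.6667 = 19.33.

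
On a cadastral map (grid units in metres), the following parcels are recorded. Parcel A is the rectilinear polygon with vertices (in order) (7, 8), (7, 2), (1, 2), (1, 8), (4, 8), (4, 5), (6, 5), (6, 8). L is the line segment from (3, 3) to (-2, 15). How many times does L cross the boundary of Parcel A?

The segment meets the boundary at (1,7.8).

1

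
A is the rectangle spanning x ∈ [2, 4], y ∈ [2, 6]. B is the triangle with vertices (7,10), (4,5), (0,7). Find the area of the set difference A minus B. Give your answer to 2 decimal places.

7.00

|A| = 8, |A∩B| = 1.
|A ∖ B| = |A| − |A∩B| = 8 − 1 = 7.00.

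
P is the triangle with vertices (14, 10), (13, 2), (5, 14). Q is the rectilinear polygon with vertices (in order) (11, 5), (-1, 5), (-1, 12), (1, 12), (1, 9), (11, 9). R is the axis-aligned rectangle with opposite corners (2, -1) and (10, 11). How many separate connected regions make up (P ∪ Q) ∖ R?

2

(P ∪ Q) ∖ R splits into 2 disjoint pieces (area 32, area 18).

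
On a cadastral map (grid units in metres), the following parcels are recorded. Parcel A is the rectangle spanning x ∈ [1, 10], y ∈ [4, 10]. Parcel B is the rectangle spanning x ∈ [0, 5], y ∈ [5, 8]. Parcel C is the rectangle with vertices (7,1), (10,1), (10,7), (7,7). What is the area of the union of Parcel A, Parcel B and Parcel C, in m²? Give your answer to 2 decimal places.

66.00

By inclusion–exclusion:
Individual areas: |Parcel A| = 54, |Parcel B| = 15, |Parcel C| = 18.
|Parcel A∩Parcel B|: x∈[1,5], y∈[5,8] → 4·3 = 12.
|Parcel A∩Parcel C|: x∈[7,10], y∈[4,7] → 3·3 = 9.
|Parcel B∩Parcel C| = 0 (no overlap).
|Parcel A∩Parcel B∩Parcel C| = 0.
|Parcel A ∪ Parcel B ∪ Parcel C| = 87 − 21 + 0 = 66.00.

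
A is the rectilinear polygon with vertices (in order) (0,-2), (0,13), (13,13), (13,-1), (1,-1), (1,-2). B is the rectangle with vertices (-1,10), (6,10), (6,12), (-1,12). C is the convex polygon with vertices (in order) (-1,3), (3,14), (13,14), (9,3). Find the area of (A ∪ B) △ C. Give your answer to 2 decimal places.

|A ∪ B| = 185.
|(A ∪ B) ∩ C| = 98.625.
|(A ∪ B) △ C| = 185 + 110 − 197.25 = 97.75.

97.75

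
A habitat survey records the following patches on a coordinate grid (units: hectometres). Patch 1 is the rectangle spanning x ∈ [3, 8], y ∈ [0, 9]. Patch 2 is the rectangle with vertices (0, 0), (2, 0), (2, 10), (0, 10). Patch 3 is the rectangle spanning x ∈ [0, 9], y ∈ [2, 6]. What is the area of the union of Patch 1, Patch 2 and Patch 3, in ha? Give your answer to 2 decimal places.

73.00

By inclusion–exclusion:
Individual areas: |Patch 1| = 45, |Patch 2| = 20, |Patch 3| = 36.
|Patch 1∩Patch 2| = 0 (no overlap).
|Patch 1∩Patch 3|: x∈[3,8], y∈[2,6] → 5·4 = 20.
|Patch 2∩Patch 3|: x∈[0,2], y∈[2,6] → 2·4 = 8.
|Patch 1∩Patch 2∩Patch 3| = 0.
|Patch 1 ∪ Patch 2 ∪ Patch 3| = 101 − 28 + 0 = 73.00.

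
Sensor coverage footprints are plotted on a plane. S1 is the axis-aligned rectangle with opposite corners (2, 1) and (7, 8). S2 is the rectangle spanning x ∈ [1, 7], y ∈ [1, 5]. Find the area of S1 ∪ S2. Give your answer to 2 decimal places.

By inclusion–exclusion:
Individual areas: |S1| = 35, |S2| = 24.
|S1∩S2|: x∈[2,7], y∈[1,5] → 5·4 = 20.
|S1 ∪ S2| = 59 − 20 = 39.00.

39.00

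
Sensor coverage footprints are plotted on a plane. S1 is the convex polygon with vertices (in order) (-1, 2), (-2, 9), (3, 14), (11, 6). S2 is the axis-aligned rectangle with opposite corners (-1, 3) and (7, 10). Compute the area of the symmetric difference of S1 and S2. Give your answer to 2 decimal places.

|S1| = 84, |S2| = 56, |S1∩S2| = 51.8333.
|S1 △ S2| = |S1| + |S2| − 2·|S1∩S2| = 84 + 56 − 103.6667 = 36.33.

36.33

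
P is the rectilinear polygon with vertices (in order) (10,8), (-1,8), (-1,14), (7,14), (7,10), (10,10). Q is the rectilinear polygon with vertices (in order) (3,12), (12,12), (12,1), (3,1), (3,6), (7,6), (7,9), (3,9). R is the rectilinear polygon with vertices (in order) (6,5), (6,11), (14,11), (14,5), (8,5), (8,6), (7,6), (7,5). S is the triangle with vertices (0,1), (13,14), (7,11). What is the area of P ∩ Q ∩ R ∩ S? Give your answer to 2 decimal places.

The intersection is the polygon with vertices (6,9), (6,9.571), (7,11), (7,10), (9,10), (7,8), (7,9).
By the shoelace formula its area is 3.29.

3.29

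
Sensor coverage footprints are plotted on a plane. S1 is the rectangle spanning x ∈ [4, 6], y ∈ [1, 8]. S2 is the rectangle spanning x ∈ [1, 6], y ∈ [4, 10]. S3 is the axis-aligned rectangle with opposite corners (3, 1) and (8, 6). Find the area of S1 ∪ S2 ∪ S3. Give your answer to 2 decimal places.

49.00

By inclusion–exclusion:
Individual areas: |S1| = 14, |S2| = 30, |S3| = 25.
|S1∩S2|: x∈[4,6], y∈[4,8] → 2·4 = 8.
|S1∩S3|: x∈[4,6], y∈[1,6] → 2·5 = 10.
|S2∩S3|: x∈[3,6], y∈[4,6] → 3·2 = 6.
|S1∩S2∩S3| = 4.
|S1 ∪ S2 ∪ S3| = 69 − 24 + 4 = 49.00.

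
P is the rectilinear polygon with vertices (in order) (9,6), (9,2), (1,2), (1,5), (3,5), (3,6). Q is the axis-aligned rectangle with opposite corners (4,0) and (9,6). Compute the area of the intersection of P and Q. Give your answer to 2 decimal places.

20.00

The intersection is the polygon with vertices (9,2), (4,2), (4,6), (9,6).
By the shoelace formula its area is 20.00.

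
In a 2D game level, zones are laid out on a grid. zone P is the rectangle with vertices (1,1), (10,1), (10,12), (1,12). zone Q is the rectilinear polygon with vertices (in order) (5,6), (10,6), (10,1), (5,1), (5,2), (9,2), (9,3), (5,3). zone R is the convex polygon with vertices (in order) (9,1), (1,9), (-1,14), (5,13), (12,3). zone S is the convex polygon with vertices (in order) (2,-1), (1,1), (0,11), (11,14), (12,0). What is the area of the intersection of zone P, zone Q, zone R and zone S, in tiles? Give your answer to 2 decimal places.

15.16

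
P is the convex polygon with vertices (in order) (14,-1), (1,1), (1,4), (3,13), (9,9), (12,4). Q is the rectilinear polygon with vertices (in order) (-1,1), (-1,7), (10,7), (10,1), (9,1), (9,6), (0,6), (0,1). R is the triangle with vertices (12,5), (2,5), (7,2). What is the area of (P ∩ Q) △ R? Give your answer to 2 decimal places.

25.44

|P ∩ Q| = 13.4444.
|(P ∩ Q) ∩ R| = 1.5.
|(P ∩ Q) △ R| = 13.4444 + 15 − 3 = 25.44.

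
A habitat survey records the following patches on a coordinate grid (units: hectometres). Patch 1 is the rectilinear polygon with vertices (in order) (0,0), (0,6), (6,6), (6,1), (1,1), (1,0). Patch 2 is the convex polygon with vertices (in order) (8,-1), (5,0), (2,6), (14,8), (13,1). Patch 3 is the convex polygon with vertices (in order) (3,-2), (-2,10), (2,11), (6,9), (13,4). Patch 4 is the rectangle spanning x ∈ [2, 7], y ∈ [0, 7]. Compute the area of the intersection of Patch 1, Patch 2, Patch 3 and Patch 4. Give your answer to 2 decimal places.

The intersection is the polygon with vertices (4.5,1), (2,6), (6,6), (6,1).
By the shoelace formula its area is 13.75.

13.75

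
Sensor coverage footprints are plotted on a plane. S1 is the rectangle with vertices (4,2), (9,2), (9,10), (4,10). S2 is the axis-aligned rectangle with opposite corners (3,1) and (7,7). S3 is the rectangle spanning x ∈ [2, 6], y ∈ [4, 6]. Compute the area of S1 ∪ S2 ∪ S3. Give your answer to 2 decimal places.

By inclusion–exclusion:
Individual areas: |S1| = 40, |S2| = 24, |S3| = 8.
|S1∩S2|: x∈[4,7], y∈[2,7] → 3·5 = 15.
|S1∩S3|: x∈[4,6], y∈[4,6] → 2·2 = 4.
|S2∩S3|: x∈[3,6], y∈[4,6] → 3·2 = 6.
|S1∩S2∩S3| = 4.
|S1 ∪ S2 ∪ S3| = 72 − 25 + 4 = 51.00.

51.00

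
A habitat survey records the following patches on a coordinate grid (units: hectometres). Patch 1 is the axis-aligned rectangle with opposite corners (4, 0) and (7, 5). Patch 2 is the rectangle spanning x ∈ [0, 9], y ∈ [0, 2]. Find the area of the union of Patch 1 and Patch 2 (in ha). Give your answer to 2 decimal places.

By inclusion–exclusion:
Individual areas: |Patch 1| = 15, |Patch 2| = 18.
|Patch 1∩Patch 2|: x∈[4,7], y∈[0,2] → 3·2 = 6.
|Patch 1 ∪ Patch 2| = 33 − 6 = 27.00.

27.00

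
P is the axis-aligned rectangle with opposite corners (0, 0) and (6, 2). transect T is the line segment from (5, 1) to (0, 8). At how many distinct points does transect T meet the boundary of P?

1

The segment meets the boundary at (4.286,2).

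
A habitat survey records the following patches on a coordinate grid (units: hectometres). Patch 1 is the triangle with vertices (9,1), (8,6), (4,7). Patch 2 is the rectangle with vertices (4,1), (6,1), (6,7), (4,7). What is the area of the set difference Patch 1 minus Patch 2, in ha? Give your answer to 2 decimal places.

|Patch 1| = 9.5, |Patch 1∩Patch 2| = 1.9.
|Patch 1 ∖ Patch 2| = |Patch 1| − |Patch 1∩Patch 2| = 9.5 − 1.9 = 7.60.

7.60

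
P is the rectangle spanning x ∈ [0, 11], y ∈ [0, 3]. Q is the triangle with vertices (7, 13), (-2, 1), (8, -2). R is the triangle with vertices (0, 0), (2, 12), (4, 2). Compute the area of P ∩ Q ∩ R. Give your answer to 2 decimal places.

7.06

The intersection is the polygon with vertices (3.8,3), (4,2), (0.5,0.25), (0.064,0.381), (0.5,3).
By the shoelace formula its area is 7.06.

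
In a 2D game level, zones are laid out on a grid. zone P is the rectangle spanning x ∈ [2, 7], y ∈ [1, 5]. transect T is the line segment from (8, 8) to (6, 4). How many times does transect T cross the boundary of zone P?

1

The segment meets the boundary at (6.5,5).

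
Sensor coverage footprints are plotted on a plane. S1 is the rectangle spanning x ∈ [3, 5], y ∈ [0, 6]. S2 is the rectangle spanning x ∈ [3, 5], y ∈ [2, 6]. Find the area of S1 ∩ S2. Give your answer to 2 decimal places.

|S1∩S2|: x∈[3,5], y∈[2,6] → 2·4 = 8.

8.00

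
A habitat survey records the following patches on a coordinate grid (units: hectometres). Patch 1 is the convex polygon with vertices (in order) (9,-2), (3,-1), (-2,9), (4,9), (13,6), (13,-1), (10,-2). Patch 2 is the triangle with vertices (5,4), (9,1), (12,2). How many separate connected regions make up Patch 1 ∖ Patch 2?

1

Patch 1 ∖ Patch 2 is a single connected region.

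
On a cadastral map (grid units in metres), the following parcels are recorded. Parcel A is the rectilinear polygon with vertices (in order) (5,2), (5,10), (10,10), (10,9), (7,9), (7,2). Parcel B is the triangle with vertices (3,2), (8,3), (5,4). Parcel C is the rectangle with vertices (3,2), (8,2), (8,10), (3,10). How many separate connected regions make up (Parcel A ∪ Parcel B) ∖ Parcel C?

1

(Parcel A ∪ Parcel B) ∖ Parcel C is a single connected region.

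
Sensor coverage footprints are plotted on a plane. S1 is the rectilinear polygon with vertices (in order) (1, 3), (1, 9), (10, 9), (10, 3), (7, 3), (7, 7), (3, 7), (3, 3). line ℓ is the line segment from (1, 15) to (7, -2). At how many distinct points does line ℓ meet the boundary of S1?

The segment meets the boundary at (3.824,7), (3.118,9).

2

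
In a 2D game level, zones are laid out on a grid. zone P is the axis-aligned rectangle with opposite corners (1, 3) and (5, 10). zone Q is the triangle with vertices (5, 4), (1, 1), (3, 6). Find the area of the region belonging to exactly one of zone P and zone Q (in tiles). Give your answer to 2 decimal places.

|zone P| = 28, |zone Q| = 7, |zone P∩zone Q| = 5.1333.
|zone P △ zone Q| = |zone P| + |zone Q| − 2·|zone P∩zone Q| = 28 + 7 − 10.2667 = 24.73.

24.73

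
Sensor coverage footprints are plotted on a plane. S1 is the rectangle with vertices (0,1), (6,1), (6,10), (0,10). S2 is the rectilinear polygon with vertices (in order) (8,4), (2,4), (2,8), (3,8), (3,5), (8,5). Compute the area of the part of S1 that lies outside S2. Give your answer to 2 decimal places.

47.00

|S1| = 54, |S1∩S2| = 7.
|S1 ∖ S2| = |S1| − |S1∩S2| = 54 − 7 = 47.00.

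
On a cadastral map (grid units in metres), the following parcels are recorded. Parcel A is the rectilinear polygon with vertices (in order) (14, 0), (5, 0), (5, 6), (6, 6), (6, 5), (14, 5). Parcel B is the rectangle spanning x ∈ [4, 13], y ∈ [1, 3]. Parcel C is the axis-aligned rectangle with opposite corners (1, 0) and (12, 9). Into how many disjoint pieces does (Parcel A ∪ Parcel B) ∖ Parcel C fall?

(Parcel A ∪ Parcel B) ∖ Parcel C is a single connected region.

1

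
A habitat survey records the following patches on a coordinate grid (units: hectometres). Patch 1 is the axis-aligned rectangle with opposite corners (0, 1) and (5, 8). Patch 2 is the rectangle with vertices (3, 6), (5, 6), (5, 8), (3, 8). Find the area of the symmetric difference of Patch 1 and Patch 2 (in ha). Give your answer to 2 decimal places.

31.00

|Patch 1∩Patch 2|: x∈[3,5], y∈[6,8] → 2·2 = 4.
|Patch 1 △ Patch 2| = |Patch 1| + |Patch 2| − 2·|Patch 1∩Patch 2| = 35 + 4 − 8 = 31.00.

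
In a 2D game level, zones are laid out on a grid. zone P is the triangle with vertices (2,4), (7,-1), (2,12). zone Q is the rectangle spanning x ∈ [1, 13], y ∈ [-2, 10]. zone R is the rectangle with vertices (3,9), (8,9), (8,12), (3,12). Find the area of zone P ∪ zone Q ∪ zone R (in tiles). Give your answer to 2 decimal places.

By inclusion–exclusion:
Individual areas: |zone P| = 20, |zone Q| = 144, |zone R| = 15.
|zone P∩zone Q| = 19.2308.
|zone P∩zone R| = 0.0308.
|zone Q∩zone R|: x∈[3,8], y∈[9,10] → 5·1 = 5.
|zone P∩zone Q∩zone R| = 0.0308.
|zone P ∪ zone Q ∪ zone R| = 179 − 24.2615 + 0.0308 = 154.77.

154.77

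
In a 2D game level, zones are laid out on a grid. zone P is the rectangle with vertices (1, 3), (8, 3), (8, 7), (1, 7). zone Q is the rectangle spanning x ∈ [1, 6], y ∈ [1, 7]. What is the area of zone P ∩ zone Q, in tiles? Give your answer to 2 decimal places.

|zone P∩zone Q|: x∈[1,6], y∈[3,7] → 5·4 = 20.

20.00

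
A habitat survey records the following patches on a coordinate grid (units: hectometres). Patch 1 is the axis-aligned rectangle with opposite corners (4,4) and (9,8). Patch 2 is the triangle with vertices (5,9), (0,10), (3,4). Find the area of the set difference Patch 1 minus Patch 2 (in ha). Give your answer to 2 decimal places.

19.55

|Patch 1| = 20, |Patch 1∩Patch 2| = 0.45.
|Patch 1 ∖ Patch 2| = |Patch 1| − |Patch 1∩Patch 2| = 20 − 0.45 = 19.55.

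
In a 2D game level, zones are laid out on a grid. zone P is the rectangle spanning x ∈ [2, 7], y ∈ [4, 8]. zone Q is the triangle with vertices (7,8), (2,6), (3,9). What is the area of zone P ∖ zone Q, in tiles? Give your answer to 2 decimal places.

|zone P| = 20, |zone P∩zone Q| = 4.3333.
|zone P ∖ zone Q| = |zone P| − |zone P∩zone Q| = 20 − 4.3333 = 15.67.

15.67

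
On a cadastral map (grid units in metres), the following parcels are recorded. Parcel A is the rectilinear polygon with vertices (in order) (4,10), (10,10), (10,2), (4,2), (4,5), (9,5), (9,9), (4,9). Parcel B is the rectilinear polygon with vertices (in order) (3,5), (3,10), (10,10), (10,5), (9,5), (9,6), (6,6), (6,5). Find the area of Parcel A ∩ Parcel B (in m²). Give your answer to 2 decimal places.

10.00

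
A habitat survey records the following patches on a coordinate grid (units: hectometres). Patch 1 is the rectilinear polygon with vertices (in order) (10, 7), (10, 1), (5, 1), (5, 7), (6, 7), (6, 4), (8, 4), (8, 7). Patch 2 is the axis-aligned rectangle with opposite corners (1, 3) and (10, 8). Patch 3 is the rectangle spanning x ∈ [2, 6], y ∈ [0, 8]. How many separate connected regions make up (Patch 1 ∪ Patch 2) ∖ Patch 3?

(Patch 1 ∪ Patch 2) ∖ Patch 3 splits into 2 disjoint pieces (area 28, area 5).

2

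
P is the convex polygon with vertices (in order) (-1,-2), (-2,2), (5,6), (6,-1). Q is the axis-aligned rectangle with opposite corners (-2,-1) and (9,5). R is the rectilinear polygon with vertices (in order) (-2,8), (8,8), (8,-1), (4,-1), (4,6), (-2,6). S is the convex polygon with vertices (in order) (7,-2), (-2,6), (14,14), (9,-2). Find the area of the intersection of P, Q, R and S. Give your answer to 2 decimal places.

The intersection is the polygon with vertices (6,-1), (5.875,-1), (4,0.667), (4,5), (5.143,5).
By the shoelace formula its area is 7.87.

7.87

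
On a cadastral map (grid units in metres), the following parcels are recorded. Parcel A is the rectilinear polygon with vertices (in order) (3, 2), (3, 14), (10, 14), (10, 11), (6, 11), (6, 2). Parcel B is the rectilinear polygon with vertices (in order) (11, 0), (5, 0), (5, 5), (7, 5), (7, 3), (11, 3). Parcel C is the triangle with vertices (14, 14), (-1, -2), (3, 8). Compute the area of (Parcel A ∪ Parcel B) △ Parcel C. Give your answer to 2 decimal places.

|Parcel A ∪ Parcel B| = 67.
|(Parcel A ∪ Parcel B) ∩ Parcel C| = 15.4682.
|(Parcel A ∪ Parcel B) △ Parcel C| = 67 + 43 − 30.9364 = 79.06.

79.06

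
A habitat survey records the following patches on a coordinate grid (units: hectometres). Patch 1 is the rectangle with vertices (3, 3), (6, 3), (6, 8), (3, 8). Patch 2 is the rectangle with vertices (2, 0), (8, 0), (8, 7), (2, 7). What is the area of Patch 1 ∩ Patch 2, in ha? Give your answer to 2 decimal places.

|Patch 1∩Patch 2|: x∈[3,6], y∈[3,7] → 3·4 = 12.

12.00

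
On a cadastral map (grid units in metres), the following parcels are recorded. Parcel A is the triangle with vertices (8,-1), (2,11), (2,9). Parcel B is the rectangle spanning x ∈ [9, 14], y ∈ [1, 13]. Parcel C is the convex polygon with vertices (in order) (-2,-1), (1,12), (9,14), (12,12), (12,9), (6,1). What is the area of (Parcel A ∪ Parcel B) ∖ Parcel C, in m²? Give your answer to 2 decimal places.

|Parcel A ∪ Parcel B| = 66.
|(Parcel A ∪ Parcel B) ∩ Parcel C| = 22.887.
|(Parcel A ∪ Parcel B) ∖ Parcel C| = 66 − 22.887 = 43.11.

43.11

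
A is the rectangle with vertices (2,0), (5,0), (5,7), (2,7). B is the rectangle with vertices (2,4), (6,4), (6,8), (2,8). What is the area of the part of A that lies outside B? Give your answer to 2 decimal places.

12.00

|A∩B|: x∈[2,5], y∈[4,7] → 3·3 = 9.
|A| = 21.
|A ∖ B| = |A| − |A∩B| = 21 − 9 = 12.00.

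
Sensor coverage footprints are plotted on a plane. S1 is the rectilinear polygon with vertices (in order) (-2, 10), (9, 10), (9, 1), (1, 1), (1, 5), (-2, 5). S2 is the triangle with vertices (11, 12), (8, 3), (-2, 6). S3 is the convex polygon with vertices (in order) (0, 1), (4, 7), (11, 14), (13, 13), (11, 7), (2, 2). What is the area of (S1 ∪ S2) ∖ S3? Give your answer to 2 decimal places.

56.66

|S1 ∪ S2| = 93.3333.
|(S1 ∪ S2) ∩ S3| = 36.6746.
|(S1 ∪ S2) ∖ S3| = 93.3333 − 36.6746 = 56.66.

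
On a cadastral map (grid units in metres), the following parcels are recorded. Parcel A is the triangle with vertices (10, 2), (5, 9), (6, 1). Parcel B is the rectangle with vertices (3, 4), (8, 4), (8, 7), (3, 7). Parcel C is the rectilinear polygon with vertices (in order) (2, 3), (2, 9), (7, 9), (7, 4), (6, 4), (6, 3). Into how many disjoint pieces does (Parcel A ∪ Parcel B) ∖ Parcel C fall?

1

(Parcel A ∪ Parcel B) ∖ Parcel C is a single connected region.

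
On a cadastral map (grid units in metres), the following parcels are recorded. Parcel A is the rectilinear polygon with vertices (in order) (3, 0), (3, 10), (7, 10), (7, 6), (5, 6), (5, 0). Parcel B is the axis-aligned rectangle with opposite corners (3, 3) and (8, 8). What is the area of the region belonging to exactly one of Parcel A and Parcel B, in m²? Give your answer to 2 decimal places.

|Parcel A| = 28, |Parcel B| = 25, |Parcel A∩Parcel B| = 14.
|Parcel A △ Parcel B| = |Parcel A| + |Parcel B| − 2·|Parcel A∩Parcel B| = 28 + 25 − 28 = 25.00.

25.00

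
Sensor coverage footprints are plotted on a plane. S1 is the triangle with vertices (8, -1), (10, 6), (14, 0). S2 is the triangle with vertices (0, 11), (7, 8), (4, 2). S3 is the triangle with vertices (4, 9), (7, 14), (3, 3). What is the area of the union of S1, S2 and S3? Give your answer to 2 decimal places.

By inclusion–exclusion:
Individual areas: |S1| = 20, |S2| = 25.5, |S3| = 6.5.
|S1∩S2| = 0.
|S1∩S3| = 0.
|S2∩S3| = 3.5105.
|S1∩S2∩S3| = 0.
|S1 ∪ S2 ∪ S3| = 52 − 3.5105 + 0 = 48.49.

48.49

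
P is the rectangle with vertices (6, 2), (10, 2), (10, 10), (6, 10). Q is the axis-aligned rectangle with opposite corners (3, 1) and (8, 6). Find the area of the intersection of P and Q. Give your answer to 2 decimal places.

8.00

|P∩Q|: x∈[6,8], y∈[2,6] → 2·4 = 8.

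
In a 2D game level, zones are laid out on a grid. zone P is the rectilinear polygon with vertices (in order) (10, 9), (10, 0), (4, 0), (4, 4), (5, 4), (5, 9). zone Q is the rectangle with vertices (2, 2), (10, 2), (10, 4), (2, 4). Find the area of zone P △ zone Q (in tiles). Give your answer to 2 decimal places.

41.00

|zone P| = 49, |zone Q| = 16, |zone P∩zone Q| = 12.
|zone P △ zone Q| = |zone P| + |zone Q| − 2·|zone P∩zone Q| = 49 + 16 − 24 = 41.00.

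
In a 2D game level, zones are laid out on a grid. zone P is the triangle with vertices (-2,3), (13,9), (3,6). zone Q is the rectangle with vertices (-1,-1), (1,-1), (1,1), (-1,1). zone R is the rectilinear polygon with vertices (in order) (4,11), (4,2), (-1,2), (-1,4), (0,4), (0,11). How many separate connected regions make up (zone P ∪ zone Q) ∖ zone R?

(zone P ∪ zone Q) ∖ zone R splits into 4 disjoint pieces (area 0.1, area 4.05, area 0.0333, area 4).

4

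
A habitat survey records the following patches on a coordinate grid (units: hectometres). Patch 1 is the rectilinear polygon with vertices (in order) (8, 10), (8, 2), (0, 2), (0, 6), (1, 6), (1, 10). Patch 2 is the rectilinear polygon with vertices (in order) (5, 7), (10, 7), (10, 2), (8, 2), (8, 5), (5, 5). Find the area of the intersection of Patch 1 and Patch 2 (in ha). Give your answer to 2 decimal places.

6.00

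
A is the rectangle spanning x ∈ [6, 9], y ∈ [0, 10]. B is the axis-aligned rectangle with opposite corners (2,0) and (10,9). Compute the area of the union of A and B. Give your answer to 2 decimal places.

By inclusion–exclusion:
Individual areas: |A| = 30, |B| = 72.
|A∩B|: x∈[6,9], y∈[0,9] → 3·9 = 27.
|A ∪ B| = 102 − 27 = 75.00.

75.00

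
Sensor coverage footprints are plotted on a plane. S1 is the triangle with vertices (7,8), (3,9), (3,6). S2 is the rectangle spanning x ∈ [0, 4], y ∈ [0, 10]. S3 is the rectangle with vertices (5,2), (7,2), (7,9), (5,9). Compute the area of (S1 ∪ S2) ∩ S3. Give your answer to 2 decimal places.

The region (S1 ∪ S2) ∩ S3 is the polygon with vertices (5,7), (5,8.5), (7,8).
By the shoelace formula its area is 1.50.

1.50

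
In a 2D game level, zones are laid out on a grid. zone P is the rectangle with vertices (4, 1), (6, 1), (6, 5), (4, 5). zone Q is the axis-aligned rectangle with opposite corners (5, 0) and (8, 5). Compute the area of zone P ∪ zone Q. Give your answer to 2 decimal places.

19.00

By inclusion–exclusion:
Individual areas: |zone P| = 8, |zone Q| = 15.
|zone P∩zone Q|: x∈[5,6], y∈[1,5] → 1·4 = 4.
|zone P ∪ zone Q| = 23 − 4 = 19.00.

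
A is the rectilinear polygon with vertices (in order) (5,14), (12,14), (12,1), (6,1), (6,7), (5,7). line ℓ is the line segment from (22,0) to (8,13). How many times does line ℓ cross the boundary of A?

The segment meets the boundary at (12,9.286).

1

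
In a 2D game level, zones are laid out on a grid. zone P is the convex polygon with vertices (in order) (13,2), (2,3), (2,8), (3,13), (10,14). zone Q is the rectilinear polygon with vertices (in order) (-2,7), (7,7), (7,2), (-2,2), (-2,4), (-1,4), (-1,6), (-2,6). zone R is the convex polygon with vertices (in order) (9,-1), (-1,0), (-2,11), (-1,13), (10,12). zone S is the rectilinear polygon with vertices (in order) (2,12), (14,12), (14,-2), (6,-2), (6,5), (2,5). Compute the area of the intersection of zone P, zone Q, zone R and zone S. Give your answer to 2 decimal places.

12.41

The intersection is the polygon with vertices (7,7), (7,2.546), (6,2.636), (6,5), (2,5), (2,7).
By the shoelace formula its area is 12.41.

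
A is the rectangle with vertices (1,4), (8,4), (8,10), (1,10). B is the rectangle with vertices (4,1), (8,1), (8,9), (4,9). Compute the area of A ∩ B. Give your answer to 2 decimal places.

20.00

|A∩B|: x∈[4,8], y∈[4,9] → 4·5 = 20.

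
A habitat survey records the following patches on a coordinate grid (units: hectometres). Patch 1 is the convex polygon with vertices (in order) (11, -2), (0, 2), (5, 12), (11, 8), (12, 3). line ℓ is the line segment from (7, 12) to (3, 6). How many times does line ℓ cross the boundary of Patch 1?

1

The segment meets the boundary at (6.385,11.077).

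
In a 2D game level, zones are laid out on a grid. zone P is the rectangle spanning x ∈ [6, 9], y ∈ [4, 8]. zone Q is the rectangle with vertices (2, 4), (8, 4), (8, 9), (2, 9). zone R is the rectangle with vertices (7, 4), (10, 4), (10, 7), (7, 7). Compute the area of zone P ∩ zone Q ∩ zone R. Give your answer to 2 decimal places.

3.00

The intersection is the polygon with vertices (8,4), (7,4), (7,7), (8,7).
By the shoelace formula its area is 3.00.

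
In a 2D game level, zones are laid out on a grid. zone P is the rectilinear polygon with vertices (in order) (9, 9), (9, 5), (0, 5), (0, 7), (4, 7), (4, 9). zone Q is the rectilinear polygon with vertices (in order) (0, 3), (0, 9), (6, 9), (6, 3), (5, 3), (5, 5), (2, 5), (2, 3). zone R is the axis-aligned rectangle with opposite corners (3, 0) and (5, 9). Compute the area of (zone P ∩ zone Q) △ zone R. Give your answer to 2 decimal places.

|zone P ∩ zone Q| = 16.
|(zone P ∩ zone Q) ∩ zone R| = 6.
|(zone P ∩ zone Q) △ zone R| = 16 + 18 − 12 = 22.00.

22.00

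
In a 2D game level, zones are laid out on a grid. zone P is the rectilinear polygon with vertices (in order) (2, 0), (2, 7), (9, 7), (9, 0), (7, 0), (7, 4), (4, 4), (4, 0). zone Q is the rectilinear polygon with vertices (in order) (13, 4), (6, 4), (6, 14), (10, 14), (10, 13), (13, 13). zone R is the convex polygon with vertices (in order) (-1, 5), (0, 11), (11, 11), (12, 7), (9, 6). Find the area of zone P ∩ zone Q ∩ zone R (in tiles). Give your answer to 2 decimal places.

The intersection is the polygon with vertices (9,6), (6,5.7), (6,7), (9,7).
By the shoelace formula its area is 3.45.

3.45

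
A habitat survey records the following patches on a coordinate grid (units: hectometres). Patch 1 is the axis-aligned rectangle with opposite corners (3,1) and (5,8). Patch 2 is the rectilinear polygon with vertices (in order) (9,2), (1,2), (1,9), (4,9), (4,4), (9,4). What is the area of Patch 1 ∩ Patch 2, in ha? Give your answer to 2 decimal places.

The intersection is the polygon with vertices (5,2), (3,2), (3,8), (4,8), (4,4), (5,4).
By the shoelace formula its area is 8.00.

8.00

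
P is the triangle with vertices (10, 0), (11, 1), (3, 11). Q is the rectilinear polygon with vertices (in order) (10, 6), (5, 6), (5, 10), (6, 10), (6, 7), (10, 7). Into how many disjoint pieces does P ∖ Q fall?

3

P ∖ Q splits into 3 disjoint pieces (area 6.9545, area 0.025, area 0.6429).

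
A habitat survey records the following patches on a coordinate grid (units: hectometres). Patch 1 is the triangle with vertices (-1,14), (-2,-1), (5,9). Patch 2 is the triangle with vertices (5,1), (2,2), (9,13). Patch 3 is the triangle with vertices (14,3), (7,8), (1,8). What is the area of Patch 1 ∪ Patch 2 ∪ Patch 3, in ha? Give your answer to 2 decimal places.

By inclusion–exclusion:
Individual areas: |Patch 1| = 47.5, |Patch 2| = 20, |Patch 3| = 15.
|Patch 1∩Patch 2| = 0.
|Patch 1∩Patch 3| = 1.65.
|Patch 2∩Patch 3| = 3.2185.
|Patch 1∩Patch 2∩Patch 3| = 0.
|Patch 1 ∪ Patch 2 ∪ Patch 3| = 82.5 − 4.8685 + 0 = 77.63.

77.63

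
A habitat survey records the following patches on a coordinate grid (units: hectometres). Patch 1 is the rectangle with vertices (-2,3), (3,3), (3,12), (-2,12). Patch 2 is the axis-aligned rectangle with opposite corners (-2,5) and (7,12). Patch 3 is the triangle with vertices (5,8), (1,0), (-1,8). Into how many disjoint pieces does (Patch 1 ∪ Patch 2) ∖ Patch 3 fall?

2

(Patch 1 ∪ Patch 2) ∖ Patch 3 splits into 2 disjoint pieces (area 0.25, area 52.375).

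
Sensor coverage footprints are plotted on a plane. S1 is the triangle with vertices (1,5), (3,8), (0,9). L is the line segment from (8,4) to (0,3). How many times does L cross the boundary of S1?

0

The segment lies entirely outside S1 and never meets its boundary.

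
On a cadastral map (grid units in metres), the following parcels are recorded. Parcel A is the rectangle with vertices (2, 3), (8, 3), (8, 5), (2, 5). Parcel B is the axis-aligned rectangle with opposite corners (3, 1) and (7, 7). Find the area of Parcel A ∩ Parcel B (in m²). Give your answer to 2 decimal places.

8.00

|Parcel A∩Parcel B|: x∈[3,7], y∈[3,5] → 4·2 = 8.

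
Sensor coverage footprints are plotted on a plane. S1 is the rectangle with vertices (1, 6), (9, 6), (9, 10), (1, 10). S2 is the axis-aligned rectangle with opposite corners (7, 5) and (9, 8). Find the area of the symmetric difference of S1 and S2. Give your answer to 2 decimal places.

|S1∩S2|: x∈[7,9], y∈[6,8] → 2·2 = 4.
|S1 △ S2| = |S1| + |S2| − 2·|S1∩S2| = 32 + 6 − 8 = 30.00.

30.00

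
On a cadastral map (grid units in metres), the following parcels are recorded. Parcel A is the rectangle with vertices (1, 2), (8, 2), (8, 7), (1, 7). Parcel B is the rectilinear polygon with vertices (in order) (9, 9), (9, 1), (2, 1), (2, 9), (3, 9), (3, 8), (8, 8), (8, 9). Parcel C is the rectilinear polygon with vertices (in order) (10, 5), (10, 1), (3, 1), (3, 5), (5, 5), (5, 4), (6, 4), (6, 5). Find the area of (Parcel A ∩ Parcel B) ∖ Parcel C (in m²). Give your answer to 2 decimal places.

16.00

|Parcel A ∩ Parcel B| = 30.
|(Parcel A ∩ Parcel B) ∩ Parcel C| = 14.
|(Parcel A ∩ Parcel B) ∖ Parcel C| = 30 − 14 = 16.00.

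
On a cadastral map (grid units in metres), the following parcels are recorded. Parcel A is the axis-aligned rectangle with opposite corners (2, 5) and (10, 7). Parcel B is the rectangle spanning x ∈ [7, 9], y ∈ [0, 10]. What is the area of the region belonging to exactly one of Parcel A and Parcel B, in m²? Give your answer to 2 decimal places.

|Parcel A∩Parcel B|: x∈[7,9], y∈[5,7] → 2·2 = 4.
|Parcel A △ Parcel B| = |Parcel A| + |Parcel B| − 2·|Parcel A∩Parcel B| = 16 + 20 − 8 = 28.00.

28.00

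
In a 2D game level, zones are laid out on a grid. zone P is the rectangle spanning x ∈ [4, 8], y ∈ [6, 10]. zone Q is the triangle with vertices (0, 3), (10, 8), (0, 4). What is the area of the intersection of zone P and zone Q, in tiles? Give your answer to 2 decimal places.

0.80

The intersection is the polygon with vertices (8,7), (6,6), (5,6), (8,7.2).
By the shoelace formula its area is 0.80.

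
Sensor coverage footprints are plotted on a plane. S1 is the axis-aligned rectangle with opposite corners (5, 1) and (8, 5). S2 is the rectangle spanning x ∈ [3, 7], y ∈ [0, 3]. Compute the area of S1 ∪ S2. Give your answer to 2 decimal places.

20.00

By inclusion–exclusion:
Individual areas: |S1| = 12, |S2| = 12.
|S1∩S2|: x∈[5,7], y∈[1,3] → 2·2 = 4.
|S1 ∪ S2| = 24 − 4 = 20.00.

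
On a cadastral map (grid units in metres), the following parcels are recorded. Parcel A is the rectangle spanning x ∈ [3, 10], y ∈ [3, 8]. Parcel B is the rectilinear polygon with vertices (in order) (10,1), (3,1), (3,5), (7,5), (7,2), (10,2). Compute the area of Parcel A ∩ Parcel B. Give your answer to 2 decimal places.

8.00

The intersection is the polygon with vertices (3,5), (7,5), (7,3), (3,3).
By the shoelace formula its area is 8.00.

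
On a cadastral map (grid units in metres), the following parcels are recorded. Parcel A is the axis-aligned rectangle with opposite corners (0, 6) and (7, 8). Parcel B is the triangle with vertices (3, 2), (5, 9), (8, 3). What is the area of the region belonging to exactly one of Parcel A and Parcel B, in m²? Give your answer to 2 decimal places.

|Parcel A| = 14, |Parcel B| = 16.5, |Parcel A∩Parcel B| = 3.1429.
|Parcel A △ Parcel B| = |Parcel A| + |Parcel B| − 2·|Parcel A∩Parcel B| = 14 + 16.5 − 6.2857 = 24.21.

24.21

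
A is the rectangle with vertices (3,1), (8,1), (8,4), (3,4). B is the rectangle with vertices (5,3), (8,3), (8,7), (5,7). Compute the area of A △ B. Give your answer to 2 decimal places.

|A∩B|: x∈[5,8], y∈[3,4] → 3·1 = 3.
|A △ B| = |A| + |B| − 2·|A∩B| = 15 + 12 − 6 = 21.00.

21.00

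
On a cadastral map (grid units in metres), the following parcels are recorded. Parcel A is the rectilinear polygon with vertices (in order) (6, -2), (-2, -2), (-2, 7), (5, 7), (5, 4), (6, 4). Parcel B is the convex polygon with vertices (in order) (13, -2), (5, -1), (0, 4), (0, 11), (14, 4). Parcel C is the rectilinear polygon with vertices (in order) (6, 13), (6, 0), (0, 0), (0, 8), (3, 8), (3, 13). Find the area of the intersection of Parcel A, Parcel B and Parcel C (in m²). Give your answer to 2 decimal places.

The intersection is the polygon with vertices (5,4), (6,4), (6,0), (4,0), (0,4), (0,7), (5,7).
By the shoelace formula its area is 31.00.

31.00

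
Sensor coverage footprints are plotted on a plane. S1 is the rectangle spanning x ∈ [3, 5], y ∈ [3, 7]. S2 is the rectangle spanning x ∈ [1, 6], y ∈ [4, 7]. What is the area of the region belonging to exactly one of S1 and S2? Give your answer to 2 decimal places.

|S1∩S2|: x∈[3,5], y∈[4,7] → 2·3 = 6.
|S1 △ S2| = |S1| + |S2| − 2·|S1∩S2| = 8 + 15 − 12 = 11.00.

11.00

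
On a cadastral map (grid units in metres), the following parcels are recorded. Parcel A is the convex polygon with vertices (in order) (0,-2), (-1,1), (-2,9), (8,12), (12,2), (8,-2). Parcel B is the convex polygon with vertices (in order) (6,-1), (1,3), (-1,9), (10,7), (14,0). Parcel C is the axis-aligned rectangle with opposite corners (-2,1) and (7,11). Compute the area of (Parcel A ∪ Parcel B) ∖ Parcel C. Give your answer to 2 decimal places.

73.31

|Parcel A ∪ Parcel B| = 152.6429.
|(Parcel A ∪ Parcel B) ∩ Parcel C| = 79.3333.
|(Parcel A ∪ Parcel B) ∖ Parcel C| = 152.6429 − 79.3333 = 73.31.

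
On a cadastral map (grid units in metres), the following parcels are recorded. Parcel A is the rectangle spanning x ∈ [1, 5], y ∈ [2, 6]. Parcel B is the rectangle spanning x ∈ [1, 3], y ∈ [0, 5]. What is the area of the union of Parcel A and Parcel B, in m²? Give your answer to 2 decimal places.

By inclusion–exclusion:
Individual areas: |Parcel A| = 16, |Parcel B| = 10.
|Parcel A∩Parcel B|: x∈[1,3], y∈[2,5] → 2·3 = 6.
|Parcel A ∪ Parcel B| = 26 − 6 = 20.00.

20.00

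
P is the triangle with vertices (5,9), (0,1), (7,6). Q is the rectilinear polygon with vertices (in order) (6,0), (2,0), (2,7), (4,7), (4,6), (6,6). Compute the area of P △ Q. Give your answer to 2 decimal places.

25.26

|P| = 15.5, |Q| = 26, |P∩Q| = 8.1214.
|P △ Q| = |P| + |Q| − 2·|P∩Q| = 15.5 + 26 − 16.2429 = 25.26.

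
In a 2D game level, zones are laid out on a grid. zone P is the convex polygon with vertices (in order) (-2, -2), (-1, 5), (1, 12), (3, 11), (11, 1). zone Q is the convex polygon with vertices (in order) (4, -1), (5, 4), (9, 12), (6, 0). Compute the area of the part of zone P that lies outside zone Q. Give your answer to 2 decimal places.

83.99

|zone P| = 96, |zone P∩zone Q| = 12.0064.
|zone P ∖ zone Q| = |zone P| − |zone P∩zone Q| = 96 − 12.0064 = 83.99.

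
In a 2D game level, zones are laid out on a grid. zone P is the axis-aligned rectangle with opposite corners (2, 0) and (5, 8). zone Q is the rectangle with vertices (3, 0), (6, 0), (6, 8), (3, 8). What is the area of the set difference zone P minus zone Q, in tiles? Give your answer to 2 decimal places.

|zone P∩zone Q|: x∈[3,5], y∈[0,8] → 2·8 = 16.
|zone P| = 24.
|zone P ∖ zone Q| = |zone P| − |zone P∩zone Q| = 24 − 16 = 8.00.

8.00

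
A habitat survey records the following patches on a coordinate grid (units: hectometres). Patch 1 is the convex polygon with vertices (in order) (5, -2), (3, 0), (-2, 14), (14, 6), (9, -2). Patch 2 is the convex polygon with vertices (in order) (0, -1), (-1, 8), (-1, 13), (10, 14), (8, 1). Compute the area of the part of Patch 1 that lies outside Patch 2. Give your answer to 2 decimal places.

43.69

|Patch 1| = 125, |Patch 1∩Patch 2| = 81.3099.
|Patch 1 ∖ Patch 2| = |Patch 1| − |Patch 1∩Patch 2| = 125 − 81.3099 = 43.69.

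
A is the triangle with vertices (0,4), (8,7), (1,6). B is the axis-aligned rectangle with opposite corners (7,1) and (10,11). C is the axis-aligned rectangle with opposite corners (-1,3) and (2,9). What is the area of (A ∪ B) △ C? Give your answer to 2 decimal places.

|A ∪ B| = 36.3839.
|(A ∪ B) ∩ C| = 2.3214.
|(A ∪ B) △ C| = 36.3839 + 18 − 4.6429 = 49.74.

49.74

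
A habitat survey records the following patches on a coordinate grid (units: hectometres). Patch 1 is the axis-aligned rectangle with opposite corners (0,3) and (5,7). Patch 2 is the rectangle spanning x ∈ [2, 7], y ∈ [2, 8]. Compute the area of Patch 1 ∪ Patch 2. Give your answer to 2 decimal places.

38.00

By inclusion–exclusion:
Individual areas: |Patch 1| = 20, |Patch 2| = 30.
|Patch 1∩Patch 2|: x∈[2,5], y∈[3,7] → 3·4 = 12.
|Patch 1 ∪ Patch 2| = 50 − 12 = 38.00.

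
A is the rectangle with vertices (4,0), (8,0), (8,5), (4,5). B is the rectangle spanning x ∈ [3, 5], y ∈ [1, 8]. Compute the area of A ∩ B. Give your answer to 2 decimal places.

|A∩B|: x∈[4,5], y∈[1,5] → 1·4 = 4.

4.00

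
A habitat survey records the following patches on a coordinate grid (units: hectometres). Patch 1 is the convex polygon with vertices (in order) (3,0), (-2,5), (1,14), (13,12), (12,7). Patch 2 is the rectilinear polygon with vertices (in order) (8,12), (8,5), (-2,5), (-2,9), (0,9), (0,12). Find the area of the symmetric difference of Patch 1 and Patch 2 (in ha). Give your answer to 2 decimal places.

|Patch 1| = 131, |Patch 2| = 64, |Patch 1∩Patch 2| = 61.1667.
|Patch 1 △ Patch 2| = |Patch 1| + |Patch 2| − 2·|Patch 1∩Patch 2| = 131 + 64 − 122.3333 = 72.67.

72.67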